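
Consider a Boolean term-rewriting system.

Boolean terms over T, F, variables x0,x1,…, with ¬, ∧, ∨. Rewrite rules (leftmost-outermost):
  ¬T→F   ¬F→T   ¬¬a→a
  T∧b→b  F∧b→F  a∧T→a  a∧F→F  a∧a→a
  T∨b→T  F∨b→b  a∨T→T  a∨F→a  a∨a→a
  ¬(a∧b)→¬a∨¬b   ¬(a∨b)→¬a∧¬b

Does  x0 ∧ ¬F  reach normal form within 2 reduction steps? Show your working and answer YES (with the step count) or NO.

  start: x0 ∧ ¬F
  →1  x0 ∧ T
  →2  x0

Answer: YES — reaches normal form x0 in 2 ≤ 2 steps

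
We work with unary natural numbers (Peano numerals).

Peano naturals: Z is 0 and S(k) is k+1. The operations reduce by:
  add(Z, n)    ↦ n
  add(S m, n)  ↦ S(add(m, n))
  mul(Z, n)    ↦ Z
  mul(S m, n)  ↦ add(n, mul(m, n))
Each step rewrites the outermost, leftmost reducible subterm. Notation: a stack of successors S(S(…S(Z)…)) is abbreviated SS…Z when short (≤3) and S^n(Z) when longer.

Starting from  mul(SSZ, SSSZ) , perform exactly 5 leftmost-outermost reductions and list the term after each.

Answer: after 5 steps: S(S(S(mul(SZ, SSSZ))))

Derivation:
  start: mul(SSZ, SSSZ)
  [1] add(SSSZ, mul(SZ, SSSZ))
  [2] S(add(SSZ, mul(SZ, SSSZ)))
  [3] S(S(add(SZ, mul(SZ, SSSZ))))
  [4] S(S(S(add(Z, mul(SZ, SSSZ)))))
  [5] S(S(S(mul(SZ, SSSZ))))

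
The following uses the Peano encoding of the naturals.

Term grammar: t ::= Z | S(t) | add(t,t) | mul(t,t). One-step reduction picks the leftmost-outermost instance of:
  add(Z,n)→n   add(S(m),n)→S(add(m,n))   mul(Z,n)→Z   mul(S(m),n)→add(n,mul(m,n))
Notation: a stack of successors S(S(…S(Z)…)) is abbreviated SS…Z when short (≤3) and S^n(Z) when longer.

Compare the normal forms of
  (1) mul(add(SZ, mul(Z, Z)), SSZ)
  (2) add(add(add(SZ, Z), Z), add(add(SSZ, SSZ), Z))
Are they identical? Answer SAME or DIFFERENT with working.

Answer: DIFFERENT — A ⇓ SSZ, B ⇓ S^5(Z)

Derivation:
Term A:
  start: mul(add(SZ, mul(Z, Z)), SSZ)
  →1  mul(S(add(Z, mul(Z, Z))), SSZ)
  →2  add(SSZ, mul(add(Z, mul(Z, Z)), SSZ))
  →3  S(add(SZ, mul(add(Z, mul(Z, Z)), SSZ)))
  →4  S(S(add(Z, mul(add(Z, mul(Z, Z)), SSZ))))
  →5  S(S(mul(add(Z, mul(Z, Z)), SSZ)))
  →6  S(S(mul(mul(Z, Z), SSZ)))
  →7  S(S(mul(Z, SSZ)))
  →8  SSZ

Term B:
  start: add(add(add(SZ, Z), Z), add(add(SSZ, SSZ), Z))
  →1  add(add(S(add(Z, Z)), Z), add(add(SSZ, SSZ), Z))
  →2  add(S(add(add(Z, Z), Z)), add(add(SSZ, SSZ), Z))
  →3  S(add(add(add(Z, Z), Z), add(add(SSZ, SSZ), Z)))
  →4  S(add(add(Z, Z), add(add(SSZ, SSZ), Z)))
  →5  S(add(Z, add(add(SSZ, SSZ), Z)))
  →6  S(add(add(SSZ, SSZ), Z))
  →7  S(add(S(add(SZ, SSZ)), Z))
  →8  S(S(add(add(SZ, SSZ), Z)))
  →9  S(S(add(S(add(Z, SSZ)), Z)))
  →10  S(S(S(add(add(Z, SSZ), Z))))
  →11  S(S(S(add(SSZ, Z))))
  →12  S(S(S(S(add(SZ, Z)))))
  →13  S(S(S(S(S(add(Z, Z))))))
  →14  S^5(Z)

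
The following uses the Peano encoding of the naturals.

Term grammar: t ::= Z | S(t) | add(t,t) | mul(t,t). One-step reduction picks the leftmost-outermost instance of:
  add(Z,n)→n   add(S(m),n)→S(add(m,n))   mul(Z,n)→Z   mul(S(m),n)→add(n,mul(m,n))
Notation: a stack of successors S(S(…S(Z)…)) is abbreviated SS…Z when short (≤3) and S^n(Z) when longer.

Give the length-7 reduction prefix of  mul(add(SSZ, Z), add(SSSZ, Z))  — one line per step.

Answer: after 7 steps: S(S(add(S(add(Z, Z)), mul(add(SZ, Z), add(SSSZ, Z)))))

Reduction:
  start: mul(add(SSZ, Z), add(SSSZ, Z))
  [1] mul(S(add(SZ, Z)), add(SSSZ, Z))
  [2] add(add(SSSZ, Z), mul(add(SZ, Z), add(SSSZ, Z)))
  [3] add(S(add(SSZ, Z)), mul(add(SZ, Z), add(SSSZ, Z)))
  [4] S(add(add(SSZ, Z), mul(add(SZ, Z), add(SSSZ, Z))))
  [5] S(add(S(add(SZ, Z)), mul(add(SZ, Z), add(SSSZ, Z))))
  [6] S(S(add(add(SZ, Z), mul(add(SZ, Z), add(SSSZ, Z)))))
  [7] S(S(add(S(add(Z, Z)), mul(add(SZ, Z), add(SSSZ, Z)))))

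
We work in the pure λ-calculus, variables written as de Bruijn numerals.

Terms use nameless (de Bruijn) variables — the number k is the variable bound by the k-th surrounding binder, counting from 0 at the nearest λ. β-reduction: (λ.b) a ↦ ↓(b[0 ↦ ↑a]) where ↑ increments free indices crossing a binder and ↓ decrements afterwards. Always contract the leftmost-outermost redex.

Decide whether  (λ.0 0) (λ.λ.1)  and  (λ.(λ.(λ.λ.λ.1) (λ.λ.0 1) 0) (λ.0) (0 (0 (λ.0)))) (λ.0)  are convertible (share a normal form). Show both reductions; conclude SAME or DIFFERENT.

Answer: DIFFERENT — A ⇓ λ.λ.λ.1, B ⇓ λ.0

Derivation:
Term A:
  start: (λ.0 0) (λ.λ.1)
  step 1: (λ.λ.1) (λ.λ.1)
  step 2: λ.λ.λ.1

Term B:
  start: (λ.(λ.(λ.λ.λ.1) (λ.λ.0 1) 0) (λ.0) (0 (0 (λ.0)))) (λ.0)
  step 1: (λ.(λ.λ.λ.1) (λ.λ.0 1) 0) (λ.0) ((λ.0) ((λ.0) (λ.0)))
  step 2: (λ.λ.λ.1) (λ.λ.0 1) (λ.0) ((λ.0) ((λ.0) (λ.0)))
  step 3: (λ.λ.1) (λ.0) ((λ.0) ((λ.0) (λ.0)))
  step 4: (λ.λ.0) ((λ.0) ((λ.0) (λ.0)))
  step 5: λ.0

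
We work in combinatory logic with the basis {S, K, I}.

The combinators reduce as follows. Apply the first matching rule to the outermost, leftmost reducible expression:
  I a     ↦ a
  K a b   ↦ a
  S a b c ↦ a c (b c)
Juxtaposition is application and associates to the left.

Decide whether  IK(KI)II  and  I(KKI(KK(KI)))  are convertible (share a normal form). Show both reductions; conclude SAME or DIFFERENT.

Term A:
  start: IK(KI)II
  [1] K(KI)II
  [2] KII
  [3] I

Term B:
  start: I(KKI(KK(KI)))
  [1] KKI(KK(KI))
  [2] K(KK(KI))
  [3] KK

Answer: DIFFERENT — A ⇓ I, B ⇓ KK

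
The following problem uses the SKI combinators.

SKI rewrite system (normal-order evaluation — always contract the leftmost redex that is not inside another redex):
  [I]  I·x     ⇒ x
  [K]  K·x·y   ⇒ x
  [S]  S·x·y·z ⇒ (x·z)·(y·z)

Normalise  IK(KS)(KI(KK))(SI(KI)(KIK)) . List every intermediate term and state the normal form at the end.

Answer: normal form = S  (in 3 steps)

Derivation:
  start: IK(KS)(KI(KK))(SI(KI)(KIK))
  [1] K(KS)(KI(KK))(SI(KI)(KIK))
  [2] KS(SI(KI)(KIK))
  [3] S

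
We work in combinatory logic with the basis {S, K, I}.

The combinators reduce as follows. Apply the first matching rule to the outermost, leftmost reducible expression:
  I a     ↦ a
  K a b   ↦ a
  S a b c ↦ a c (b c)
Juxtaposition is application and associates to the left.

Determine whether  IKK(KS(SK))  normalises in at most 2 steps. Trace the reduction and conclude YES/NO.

  start: IKK(KS(SK))
  [1] KK(KS(SK))
  [2] K

Answer: YES — reaches normal form K in 2 ≤ 2 steps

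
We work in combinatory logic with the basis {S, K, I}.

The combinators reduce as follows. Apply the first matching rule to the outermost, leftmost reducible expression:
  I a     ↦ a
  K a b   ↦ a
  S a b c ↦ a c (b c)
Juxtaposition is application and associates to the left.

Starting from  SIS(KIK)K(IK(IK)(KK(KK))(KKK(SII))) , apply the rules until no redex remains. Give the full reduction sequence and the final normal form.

Answer: normal form = K(SII)  (in 12 steps)

Reduction:
  start: SIS(KIK)K(IK(IK)(KK(KK))(KKK(SII)))
  [1] I(KIK)(S(KIK))K(IK(IK)(KK(KK))(KKK(SII)))
  [2] KIK(S(KIK))K(IK(IK)(KK(KK))(KKK(SII)))
  [3] I(S(KIK))K(IK(IK)(KK(KK))(KKK(SII)))
  [4] S(KIK)K(IK(IK)(KK(KK))(KKK(SII)))
  [5] KIK(IK(IK)(KK(KK))(KKK(SII)))(K(IK(IK)(KK(KK))(KKK(SII))))
  [6] I(IK(IK)(KK(KK))(KKK(SII)))(K(IK(IK)(KK(KK))(KKK(SII))))
  [7] IK(IK)(KK(KK))(KKK(SII))(K(IK(IK)(KK(KK))(KKK(SII))))
  [8] K(IK)(KK(KK))(KKK(SII))(K(IK(IK)(KK(KK))(KKK(SII))))
  [9] IK(KKK(SII))(K(IK(IK)(KK(KK))(KKK(SII))))
  [10] K(KKK(SII))(K(IK(IK)(KK(KK))(KKK(SII))))
  [11] KKK(SII)
  [12] K(SII)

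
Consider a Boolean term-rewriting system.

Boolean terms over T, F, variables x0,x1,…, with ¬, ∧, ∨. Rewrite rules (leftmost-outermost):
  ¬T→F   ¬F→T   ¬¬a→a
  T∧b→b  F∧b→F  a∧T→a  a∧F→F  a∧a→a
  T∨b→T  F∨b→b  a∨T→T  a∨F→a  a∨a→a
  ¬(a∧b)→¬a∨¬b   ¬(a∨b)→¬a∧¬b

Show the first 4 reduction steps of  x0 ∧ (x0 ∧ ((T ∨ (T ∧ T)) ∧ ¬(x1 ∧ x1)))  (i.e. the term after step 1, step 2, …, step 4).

Answer: after 4 steps: x0 ∧ (x0 ∧ ¬x1)

Reduction:
  start: x0 ∧ (x0 ∧ ((T ∨ (T ∧ T)) ∧ ¬(x1 ∧ x1)))
  →1  x0 ∧ (x0 ∧ (T ∧ ¬(x1 ∧ x1)))
  →2  x0 ∧ (x0 ∧ ¬(x1 ∧ x1))
  →3  x0 ∧ (x0 ∧ (¬x1 ∨ ¬x1))
  →4  x0 ∧ (x0 ∧ ¬x1)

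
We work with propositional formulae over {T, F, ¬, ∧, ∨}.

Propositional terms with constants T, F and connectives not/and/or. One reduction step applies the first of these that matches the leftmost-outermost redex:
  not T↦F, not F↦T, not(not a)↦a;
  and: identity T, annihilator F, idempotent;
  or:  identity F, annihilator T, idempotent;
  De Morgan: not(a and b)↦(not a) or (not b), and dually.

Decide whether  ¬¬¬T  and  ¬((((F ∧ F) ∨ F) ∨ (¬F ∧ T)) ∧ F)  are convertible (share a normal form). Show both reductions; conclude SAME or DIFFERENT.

Answer: DIFFERENT — A ⇓ F, B ⇓ T

Working:
Term A:
  start: ¬¬¬T
  →1  ¬T
  →2  F

Term B:
  start: ¬((((F ∧ F) ∨ F) ∨ (¬F ∧ T)) ∧ F)
  →1  ¬(((F ∧ F) ∨ F) ∨ (¬F ∧ T)) ∨ ¬F
  →2  (¬((F ∧ F) ∨ F) ∧ ¬(¬F ∧ T)) ∨ ¬F
  →3  ((¬(F ∧ F) ∧ ¬F) ∧ ¬(¬F ∧ T)) ∨ ¬F
  →4  (((¬F ∨ ¬F) ∧ ¬F) ∧ ¬(¬F ∧ T)) ∨ ¬F
  →5  ((¬F ∧ ¬F) ∧ ¬(¬F ∧ T)) ∨ ¬F
  →6  (¬F ∧ ¬(¬F ∧ T)) ∨ ¬F
  →7  (T ∧ ¬(¬F ∧ T)) ∨ ¬F
  →8  ¬(¬F ∧ T) ∨ ¬F
  →9  (¬¬F ∨ ¬T) ∨ ¬F
  →10  (F ∨ ¬T) ∨ ¬F
  →11  ¬T ∨ ¬F
  →12  F ∨ ¬F
  →13  ¬F
  →14  T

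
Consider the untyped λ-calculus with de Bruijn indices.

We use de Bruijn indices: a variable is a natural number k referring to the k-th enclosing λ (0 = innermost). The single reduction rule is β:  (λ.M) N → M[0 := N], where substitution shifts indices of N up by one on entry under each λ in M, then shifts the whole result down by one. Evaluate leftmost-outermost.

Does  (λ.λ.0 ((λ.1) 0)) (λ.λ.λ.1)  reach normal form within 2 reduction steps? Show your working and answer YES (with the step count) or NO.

  start: (λ.λ.0 ((λ.1) 0)) (λ.λ.λ.1)
  →1  λ.0 ((λ.1) 0)
  →2  λ.0 0

Answer: YES — reaches normal form λ.0 0 in 2 ≤ 2 steps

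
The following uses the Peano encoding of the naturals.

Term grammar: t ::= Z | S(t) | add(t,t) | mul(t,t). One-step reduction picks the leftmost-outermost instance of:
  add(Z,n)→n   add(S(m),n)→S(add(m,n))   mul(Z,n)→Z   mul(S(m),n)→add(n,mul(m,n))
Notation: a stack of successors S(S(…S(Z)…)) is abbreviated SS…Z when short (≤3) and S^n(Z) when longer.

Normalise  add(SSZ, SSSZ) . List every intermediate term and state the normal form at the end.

Answer: normal form = S^5(Z)  (in 3 steps)

Working:
  start: add(SSZ, SSSZ)
  [1] S(add(SZ, SSSZ))
  [2] S(S(add(Z, SSSZ)))
  [3] S^5(Z)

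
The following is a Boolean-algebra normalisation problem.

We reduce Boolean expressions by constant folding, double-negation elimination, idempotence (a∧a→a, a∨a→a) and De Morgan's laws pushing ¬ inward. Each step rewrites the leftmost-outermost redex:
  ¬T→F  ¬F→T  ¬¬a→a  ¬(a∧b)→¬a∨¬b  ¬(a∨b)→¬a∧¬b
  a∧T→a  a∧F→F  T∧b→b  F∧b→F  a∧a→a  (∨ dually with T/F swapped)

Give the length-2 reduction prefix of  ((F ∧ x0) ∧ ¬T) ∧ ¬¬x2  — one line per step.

  start: ((F ∧ x0) ∧ ¬T) ∧ ¬¬x2
  [1] (F ∧ ¬T) ∧ ¬¬x2
  [2] F ∧ ¬¬x2

Answer: after 2 steps: F ∧ ¬¬x2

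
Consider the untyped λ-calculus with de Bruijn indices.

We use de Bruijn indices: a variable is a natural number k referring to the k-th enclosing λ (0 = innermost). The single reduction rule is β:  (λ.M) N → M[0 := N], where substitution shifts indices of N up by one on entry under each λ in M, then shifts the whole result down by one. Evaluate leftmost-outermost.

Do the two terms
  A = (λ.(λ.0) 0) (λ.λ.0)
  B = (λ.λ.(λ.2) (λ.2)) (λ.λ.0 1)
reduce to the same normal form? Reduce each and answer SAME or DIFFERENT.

Answer: DIFFERENT — A ⇓ λ.λ.0, B ⇓ λ.λ.λ.0 1

Working:
Term A:
  start: (λ.(λ.0) 0) (λ.λ.0)
  [1] (λ.0) (λ.λ.0)
  [2] λ.λ.0

Term B:
  start: (λ.λ.(λ.2) (λ.2)) (λ.λ.0 1)
  [1] λ.(λ.λ.λ.0 1) (λ.λ.λ.0 1)
  [2] λ.λ.λ.0 1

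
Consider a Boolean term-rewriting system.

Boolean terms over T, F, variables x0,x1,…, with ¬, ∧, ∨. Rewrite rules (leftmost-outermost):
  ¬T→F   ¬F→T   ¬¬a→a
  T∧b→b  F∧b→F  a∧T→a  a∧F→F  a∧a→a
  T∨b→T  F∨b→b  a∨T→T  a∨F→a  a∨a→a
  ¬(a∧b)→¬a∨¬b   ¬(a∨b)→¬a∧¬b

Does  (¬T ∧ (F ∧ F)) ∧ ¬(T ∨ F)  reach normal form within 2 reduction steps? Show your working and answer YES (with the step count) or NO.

Answer: NO — after 2 steps the term is F ∧ ¬(T ∨ F), not yet normal

Derivation:
  start: (¬T ∧ (F ∧ F)) ∧ ¬(T ∨ F)
  →1  (F ∧ (F ∧ F)) ∧ ¬(T ∨ F)
  →2  F ∧ ¬(T ∨ F)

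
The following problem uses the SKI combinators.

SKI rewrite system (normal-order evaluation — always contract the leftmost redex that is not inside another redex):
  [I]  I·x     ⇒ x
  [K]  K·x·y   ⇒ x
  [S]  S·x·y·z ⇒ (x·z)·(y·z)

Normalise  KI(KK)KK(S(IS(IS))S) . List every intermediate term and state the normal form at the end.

  start: KI(KK)KK(S(IS(IS))S)
  [1] IKK(S(IS(IS))S)
  [2] KK(S(IS(IS))S)
  [3] K

Answer: normal form = K  (in 3 steps)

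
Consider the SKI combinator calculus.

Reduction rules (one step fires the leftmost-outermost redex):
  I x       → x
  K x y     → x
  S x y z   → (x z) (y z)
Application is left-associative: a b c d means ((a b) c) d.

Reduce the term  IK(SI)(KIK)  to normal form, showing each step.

Answer: normal form = SI  (in 2 steps)

Working:
  start: IK(SI)(KIK)
  step 1: K(SI)(KIK)
  step 2: SI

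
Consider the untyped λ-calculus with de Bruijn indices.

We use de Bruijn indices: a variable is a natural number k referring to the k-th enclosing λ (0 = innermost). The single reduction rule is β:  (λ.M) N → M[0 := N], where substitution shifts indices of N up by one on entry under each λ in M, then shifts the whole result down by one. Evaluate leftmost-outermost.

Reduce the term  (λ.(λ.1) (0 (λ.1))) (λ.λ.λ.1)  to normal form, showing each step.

Answer: normal form = λ.λ.λ.1  (in 2 steps)

Reduction:
  start: (λ.(λ.1) (0 (λ.1))) (λ.λ.λ.1)
  step 1: (λ.λ.λ.λ.1) ((λ.λ.λ.1) (λ.λ.λ.λ.1))
  step 2: λ.λ.λ.1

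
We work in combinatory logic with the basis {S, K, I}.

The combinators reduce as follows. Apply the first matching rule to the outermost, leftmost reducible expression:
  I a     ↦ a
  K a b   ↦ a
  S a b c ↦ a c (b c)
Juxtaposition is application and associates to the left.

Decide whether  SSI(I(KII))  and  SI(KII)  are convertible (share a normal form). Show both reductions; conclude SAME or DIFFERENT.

Answer: SAME — A ⇓ SII, B ⇓ SII

Derivation:
Term A:
  start: SSI(I(KII))
  [1] S(I(KII))(I(I(KII)))
  [2] S(KII)(I(I(KII)))
  [3] SI(I(I(KII)))
  [4] SI(I(KII))
  [5] SI(KII)
  [6] SII

Term B:
  start: SI(KII)
  [1] SII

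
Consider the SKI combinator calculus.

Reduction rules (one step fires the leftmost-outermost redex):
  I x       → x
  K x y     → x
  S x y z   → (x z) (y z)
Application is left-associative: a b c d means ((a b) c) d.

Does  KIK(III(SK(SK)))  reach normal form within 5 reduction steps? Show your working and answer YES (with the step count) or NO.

  start: KIK(III(SK(SK)))
  step 1: I(III(SK(SK)))
  step 2: III(SK(SK))
  step 3: II(SK(SK))
  step 4: I(SK(SK))
  step 5: SK(SK)

Answer: YES — reaches normal form SK(SK) in 5 ≤ 5 steps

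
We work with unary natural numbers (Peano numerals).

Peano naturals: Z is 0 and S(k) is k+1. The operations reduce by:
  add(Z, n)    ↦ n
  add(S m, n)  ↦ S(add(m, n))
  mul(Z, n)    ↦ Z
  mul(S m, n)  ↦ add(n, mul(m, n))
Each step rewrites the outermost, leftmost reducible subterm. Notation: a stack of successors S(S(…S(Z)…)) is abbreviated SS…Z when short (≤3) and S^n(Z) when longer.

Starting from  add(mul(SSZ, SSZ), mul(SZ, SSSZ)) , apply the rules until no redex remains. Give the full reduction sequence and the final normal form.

Answer: normal form = S^7(Z)  (in 20 steps)

Reduction:
  start: add(mul(SSZ, SSZ), mul(SZ, SSSZ))
  step 1: add(add(SSZ, mul(SZ, SSZ)), mul(SZ, SSSZ))
  step 2: add(S(add(SZ, mul(SZ, SSZ))), mul(SZ, SSSZ))
  step 3: S(add(add(SZ, mul(SZ, SSZ)), mul(SZ, SSSZ)))
  step 4: S(add(S(add(Z, mul(SZ, SSZ))), mul(SZ, SSSZ)))
  step 5: S(S(add(add(Z, mul(SZ, SSZ)), mul(SZ, SSSZ))))
  step 6: S(S(add(mul(SZ, SSZ), mul(SZ, SSSZ))))
  step 7: S(S(add(add(SSZ, mul(Z, SSZ)), mul(SZ, SSSZ))))
  step 8: S(S(add(S(add(SZ, mul(Z, SSZ))), mul(SZ, SSSZ))))
  step 9: S(S(S(add(add(SZ, mul(Z, SSZ)), mul(SZ, SSSZ)))))
  step 10: S(S(S(add(S(add(Z, mul(Z, SSZ))), mul(SZ, SSSZ)))))
  step 11: S(S(S(S(add(add(Z, mul(Z, SSZ)), mul(SZ, SSSZ))))))
  step 12: S(S(S(S(add(mul(Z, SSZ), mul(SZ, SSSZ))))))
  step 13: S(S(S(S(add(Z, mul(SZ, SSSZ))))))
  step 14: S(S(S(S(mul(SZ, SSSZ)))))
  step 15: S(S(S(S(add(SSSZ, mul(Z, SSSZ))))))
  step 16: S(S(S(S(S(add(SSZ, mul(Z, SSSZ)))))))
  step 17: S(S(S(S(S(S(add(SZ, mul(Z, SSSZ))))))))
  step 18: S(S(S(S(S(S(S(add(Z, mul(Z, SSSZ)))))))))
  step 19: S(S(S(S(S(S(S(mul(Z, SSSZ))))))))
  step 20: S^7(Z)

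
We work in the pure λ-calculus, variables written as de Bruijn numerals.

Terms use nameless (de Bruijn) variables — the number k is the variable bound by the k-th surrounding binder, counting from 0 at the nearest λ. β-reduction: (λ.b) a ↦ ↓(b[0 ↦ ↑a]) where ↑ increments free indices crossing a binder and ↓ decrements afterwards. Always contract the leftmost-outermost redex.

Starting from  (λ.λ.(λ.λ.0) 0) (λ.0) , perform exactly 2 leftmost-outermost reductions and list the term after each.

Answer: after 2 steps: λ.λ.0

Derivation:
  start: (λ.λ.(λ.λ.0) 0) (λ.0)
  →1  λ.(λ.λ.0) 0
  →2  λ.λ.0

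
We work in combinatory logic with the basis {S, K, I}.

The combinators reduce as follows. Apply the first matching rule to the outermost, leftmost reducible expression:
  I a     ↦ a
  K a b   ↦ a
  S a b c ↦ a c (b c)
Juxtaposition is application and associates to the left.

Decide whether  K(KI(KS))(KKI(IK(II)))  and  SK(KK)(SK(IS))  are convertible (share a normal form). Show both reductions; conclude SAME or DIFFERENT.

Answer: DIFFERENT — A ⇓ I, B ⇓ SKS

Reduction:
Term A:
  start: K(KI(KS))(KKI(IK(II)))
  step 1: KI(KS)
  step 2: I

Term B:
  start: SK(KK)(SK(IS))
  step 1: K(SK(IS))(KK(SK(IS)))
  step 2: SK(IS)
  step 3: SKS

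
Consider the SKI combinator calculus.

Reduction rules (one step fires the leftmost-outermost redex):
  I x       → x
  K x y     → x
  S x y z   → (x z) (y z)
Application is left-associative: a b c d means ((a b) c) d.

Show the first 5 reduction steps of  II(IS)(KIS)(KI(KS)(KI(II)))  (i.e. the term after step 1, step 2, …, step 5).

Answer: after 5 steps: SI(I(KI(II)))

Working:
  start: II(IS)(KIS)(KI(KS)(KI(II)))
  →1  I(IS)(KIS)(KI(KS)(KI(II)))
  →2  IS(KIS)(KI(KS)(KI(II)))
  →3  S(KIS)(KI(KS)(KI(II)))
  →4  SI(KI(KS)(KI(II)))
  →5  SI(I(KI(II)))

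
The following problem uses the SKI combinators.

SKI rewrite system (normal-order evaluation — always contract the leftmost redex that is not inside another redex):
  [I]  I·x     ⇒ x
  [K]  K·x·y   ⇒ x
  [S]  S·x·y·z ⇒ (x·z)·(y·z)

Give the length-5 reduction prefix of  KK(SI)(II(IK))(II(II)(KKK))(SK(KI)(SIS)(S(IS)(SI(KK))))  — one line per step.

  start: KK(SI)(II(IK))(II(II)(KKK))(SK(KI)(SIS)(S(IS)(SI(KK))))
  →1  K(II(IK))(II(II)(KKK))(SK(KI)(SIS)(S(IS)(SI(KK))))
  →2  II(IK)(SK(KI)(SIS)(S(IS)(SI(KK))))
  →3  I(IK)(SK(KI)(SIS)(S(IS)(SI(KK))))
  →4  IK(SK(KI)(SIS)(S(IS)(SI(KK))))
  →5  K(SK(KI)(SIS)(S(IS)(SI(KK))))

Answer: after 5 steps: K(SK(KI)(SIS)(S(IS)(SI(KK))))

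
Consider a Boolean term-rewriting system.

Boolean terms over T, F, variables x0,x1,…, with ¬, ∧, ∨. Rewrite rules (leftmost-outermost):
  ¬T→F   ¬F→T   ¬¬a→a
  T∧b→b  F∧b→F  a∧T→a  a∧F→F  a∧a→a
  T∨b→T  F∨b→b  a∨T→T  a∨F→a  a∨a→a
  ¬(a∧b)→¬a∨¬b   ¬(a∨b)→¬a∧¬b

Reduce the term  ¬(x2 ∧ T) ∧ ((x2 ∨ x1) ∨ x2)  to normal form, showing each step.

  start: ¬(x2 ∧ T) ∧ ((x2 ∨ x1) ∨ x2)
  step 1: (¬x2 ∨ ¬T) ∧ ((x2 ∨ x1) ∨ x2)
  step 2: (¬x2 ∨ F) ∧ ((x2 ∨ x1) ∨ x2)
  step 3: ¬x2 ∧ ((x2 ∨ x1) ∨ x2)

Answer: normal form = ¬x2 ∧ ((x2 ∨ x1) ∨ x2)  (in 3 steps)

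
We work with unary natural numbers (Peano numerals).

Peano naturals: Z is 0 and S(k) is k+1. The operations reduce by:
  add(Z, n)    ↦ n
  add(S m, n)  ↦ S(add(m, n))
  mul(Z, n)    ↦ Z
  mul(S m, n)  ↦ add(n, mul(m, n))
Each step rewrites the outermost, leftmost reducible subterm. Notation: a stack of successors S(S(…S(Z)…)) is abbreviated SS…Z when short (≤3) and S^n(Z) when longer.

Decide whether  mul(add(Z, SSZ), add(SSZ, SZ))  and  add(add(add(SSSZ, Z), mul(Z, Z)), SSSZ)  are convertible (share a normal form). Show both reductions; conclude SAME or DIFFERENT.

Answer: SAME — A ⇓ S^6(Z), B ⇓ S^6(Z)

Derivation:
Term A:
  start: mul(add(Z, SSZ), add(SSZ, SZ))
  →1  mul(SSZ, add(SSZ, SZ))
  →2  add(add(SSZ, SZ), mul(SZ, add(SSZ, SZ)))
  →3  add(S(add(SZ, SZ)), mul(SZ, add(SSZ, SZ)))
  →4  S(add(add(SZ, SZ), mul(SZ, add(SSZ, SZ))))
  →5  S(add(S(add(Z, SZ)), mul(SZ, add(SSZ, SZ))))
  →6  S(S(add(add(Z, SZ), mul(SZ, add(SSZ, SZ)))))
  →7  S(S(add(SZ, mul(SZ, add(SSZ, SZ)))))
  →8  S(S(S(add(Z, mul(SZ, add(SSZ, SZ))))))
  →9  S(S(S(mul(SZ, add(SSZ, SZ)))))
  →10  S(S(S(add(add(SSZ, SZ), mul(Z, add(SSZ, SZ))))))
  →11  S(S(S(add(S(add(SZ, SZ)), mul(Z, add(SSZ, SZ))))))
  →12  S(S(S(S(add(add(SZ, SZ), mul(Z, add(SSZ, SZ)))))))
  →13  S(S(S(S(add(S(add(Z, SZ)), mul(Z, add(SSZ, SZ)))))))
  →14  S(S(S(S(S(add(add(Z, SZ), mul(Z, add(SSZ, SZ))))))))
  →15  S(S(S(S(S(add(SZ, mul(Z, add(SSZ, SZ))))))))
  →16  S(S(S(S(S(S(add(Z, mul(Z, add(SSZ, SZ)))))))))
  →17  S(S(S(S(S(S(mul(Z, add(SSZ, SZ))))))))
  →18  S^6(Z)

Term B:
  start: add(add(add(SSSZ, Z), mul(Z, Z)), SSSZ)
  →1  add(add(S(add(SSZ, Z)), mul(Z, Z)), SSSZ)
  →2  add(S(add(add(SSZ, Z), mul(Z, Z))), SSSZ)
  →3  S(add(add(add(SSZ, Z), mul(Z, Z)), SSSZ))
  →4  S(add(add(S(add(SZ, Z)), mul(Z, Z)), SSSZ))
  →5  S(add(S(add(add(SZ, Z), mul(Z, Z))), SSSZ))
  →6  S(S(add(add(add(SZ, Z), mul(Z, Z)), SSSZ)))
  →7  S(S(add(add(S(add(Z, Z)), mul(Z, Z)), SSSZ)))
  →8  S(S(add(S(add(add(Z, Z), mul(Z, Z))), SSSZ)))
  →9  S(S(S(add(add(add(Z, Z), mul(Z, Z)), SSSZ))))
  →10  S(S(S(add(add(Z, mul(Z, Z)), SSSZ))))
  →11  S(S(S(add(mul(Z, Z), SSSZ))))
  →12  S(S(S(add(Z, SSSZ))))
  →13  S^6(Z)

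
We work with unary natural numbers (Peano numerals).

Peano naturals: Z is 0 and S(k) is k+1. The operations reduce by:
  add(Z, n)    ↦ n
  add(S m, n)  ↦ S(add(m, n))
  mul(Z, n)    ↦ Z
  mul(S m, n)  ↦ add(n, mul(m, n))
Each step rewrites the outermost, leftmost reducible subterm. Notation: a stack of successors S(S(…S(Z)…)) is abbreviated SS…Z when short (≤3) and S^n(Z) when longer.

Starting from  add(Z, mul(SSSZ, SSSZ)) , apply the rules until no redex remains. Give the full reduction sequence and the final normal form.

  start: add(Z, mul(SSSZ, SSSZ))
  →1  mul(SSSZ, SSSZ)
  →2  add(SSSZ, mul(SSZ, SSSZ))
  →3  S(add(SSZ, mul(SSZ, SSSZ)))
  →4  S(S(add(SZ, mul(SSZ, SSSZ))))
  →5  S(S(S(add(Z, mul(SSZ, SSSZ)))))
  →6  S(S(S(mul(SSZ, SSSZ))))
  →7  S(S(S(add(SSSZ, mul(SZ, SSSZ)))))
  →8  S(S(S(S(add(SSZ, mul(SZ, SSSZ))))))
  →9  S(S(S(S(S(add(SZ, mul(SZ, SSSZ)))))))
  →10  S(S(S(S(S(S(add(Z, mul(SZ, SSSZ))))))))
  →11  S(S(S(S(S(S(mul(SZ, SSSZ)))))))
  →12  S(S(S(S(S(S(add(SSSZ, mul(Z, SSSZ))))))))
  →13  S(S(S(S(S(S(S(add(SSZ, mul(Z, SSSZ)))))))))
  →14  S(S(S(S(S(S(S(S(add(SZ, mul(Z, SSSZ))))))))))
  →15  S(S(S(S(S(S(S(S(S(add(Z, mul(Z, SSSZ)))))))))))
  →16  S(S(S(S(S(S(S(S(S(mul(Z, SSSZ))))))))))
  →17  S^9(Z)

Answer: normal form = S^9(Z)  (in 17 steps)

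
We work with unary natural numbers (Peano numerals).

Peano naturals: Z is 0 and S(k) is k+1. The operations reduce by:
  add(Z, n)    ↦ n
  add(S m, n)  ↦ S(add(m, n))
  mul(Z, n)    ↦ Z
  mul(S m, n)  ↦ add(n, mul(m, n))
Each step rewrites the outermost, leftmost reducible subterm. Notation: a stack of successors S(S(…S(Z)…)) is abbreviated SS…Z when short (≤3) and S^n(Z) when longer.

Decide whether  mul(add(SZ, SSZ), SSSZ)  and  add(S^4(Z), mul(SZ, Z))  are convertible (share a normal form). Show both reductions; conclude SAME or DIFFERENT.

Answer: DIFFERENT — A ⇓ S^9(Z), B ⇓ S^4(Z)

Reduction:
Term A:
  start: mul(add(SZ, SSZ), SSSZ)
  step 1: mul(S(add(Z, SSZ)), SSSZ)
  step 2: add(SSSZ, mul(add(Z, SSZ), SSSZ))
  step 3: S(add(SSZ, mul(add(Z, SSZ), SSSZ)))
  step 4: S(S(add(SZ, mul(add(Z, SSZ), SSSZ))))
  step 5: S(S(S(add(Z, mul(add(Z, SSZ), SSSZ)))))
  step 6: S(S(S(mul(add(Z, SSZ), SSSZ))))
  step 7: S(S(S(mul(SSZ, SSSZ))))
  step 8: S(S(S(add(SSSZ, mul(SZ, SSSZ)))))
  step 9: S(S(S(S(add(SSZ, mul(SZ, SSSZ))))))
  step 10: S(S(S(S(S(add(SZ, mul(SZ, SSSZ)))))))
  step 11: S(S(S(S(S(S(add(Z, mul(SZ, SSSZ))))))))
  step 12: S(S(S(S(S(S(mul(SZ, SSSZ)))))))
  step 13: S(S(S(S(S(S(add(SSSZ, mul(Z, SSSZ))))))))
  step 14: S(S(S(S(S(S(S(add(SSZ, mul(Z, SSSZ)))))))))
  step 15: S(S(S(S(S(S(S(S(add(SZ, mul(Z, SSSZ))))))))))
  step 16: S(S(S(S(S(S(S(S(S(add(Z, mul(Z, SSSZ)))))))))))
  step 17: S(S(S(S(S(S(S(S(S(mul(Z, SSSZ))))))))))
  step 18: S^9(Z)

Term B:
  start: add(S^4(Z), mul(SZ, Z))
  step 1: S(add(SSSZ, mul(SZ, Z)))
  step 2: S(S(add(SSZ, mul(SZ, Z))))
  step 3: S(S(S(add(SZ, mul(SZ, Z)))))
  step 4: S(S(S(S(add(Z, mul(SZ, Z))))))
  step 5: S(S(S(S(mul(SZ, Z)))))
  step 6: S(S(S(S(add(Z, mul(Z, Z))))))
  step 7: S(S(S(S(mul(Z, Z)))))
  step 8: S^4(Z)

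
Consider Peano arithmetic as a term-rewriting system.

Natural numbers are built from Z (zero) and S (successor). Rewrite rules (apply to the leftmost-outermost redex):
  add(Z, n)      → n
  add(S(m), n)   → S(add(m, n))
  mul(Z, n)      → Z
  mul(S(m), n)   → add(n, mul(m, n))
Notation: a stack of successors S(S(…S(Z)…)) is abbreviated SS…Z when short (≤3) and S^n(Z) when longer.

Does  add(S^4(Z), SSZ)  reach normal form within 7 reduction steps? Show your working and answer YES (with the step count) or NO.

Answer: YES — reaches normal form S^6(Z) in 5 ≤ 7 steps

Working:
  start: add(S^4(Z), SSZ)
  step 1: S(add(SSSZ, SSZ))
  step 2: S(S(add(SSZ, SSZ)))
  step 3: S(S(S(add(SZ, SSZ))))
  step 4: S(S(S(S(add(Z, SSZ)))))
  step 5: S^6(Z)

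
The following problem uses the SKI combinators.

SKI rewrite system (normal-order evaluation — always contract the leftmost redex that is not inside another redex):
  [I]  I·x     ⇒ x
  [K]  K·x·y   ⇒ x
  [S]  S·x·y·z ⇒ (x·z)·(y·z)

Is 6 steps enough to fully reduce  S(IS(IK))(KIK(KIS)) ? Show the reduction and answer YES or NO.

Answer: YES — reaches normal form S(SK)I in 5 ≤ 6 steps

Derivation:
  start: S(IS(IK))(KIK(KIS))
  [1] S(S(IK))(KIK(KIS))
  [2] S(SK)(KIK(KIS))
  [3] S(SK)(I(KIS))
  [4] S(SK)(KIS)
  [5] S(SK)I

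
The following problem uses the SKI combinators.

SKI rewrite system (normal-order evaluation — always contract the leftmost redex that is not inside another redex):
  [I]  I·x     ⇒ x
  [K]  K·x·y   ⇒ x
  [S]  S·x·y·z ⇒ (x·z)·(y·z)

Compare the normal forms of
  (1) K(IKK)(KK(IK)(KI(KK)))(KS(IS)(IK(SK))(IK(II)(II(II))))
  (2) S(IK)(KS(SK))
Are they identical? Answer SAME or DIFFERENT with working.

Term A:
  start: K(IKK)(KK(IK)(KI(KK)))(KS(IS)(IK(SK))(IK(II)(II(II))))
  →1  IKK(KS(IS)(IK(SK))(IK(II)(II(II))))
  →2  KK(KS(IS)(IK(SK))(IK(II)(II(II))))
  →3  K

Term B:
  start: S(IK)(KS(SK))
  →1  SK(KS(SK))
  →2  SKS

Answer: DIFFERENT — A ⇓ K, B ⇓ SKS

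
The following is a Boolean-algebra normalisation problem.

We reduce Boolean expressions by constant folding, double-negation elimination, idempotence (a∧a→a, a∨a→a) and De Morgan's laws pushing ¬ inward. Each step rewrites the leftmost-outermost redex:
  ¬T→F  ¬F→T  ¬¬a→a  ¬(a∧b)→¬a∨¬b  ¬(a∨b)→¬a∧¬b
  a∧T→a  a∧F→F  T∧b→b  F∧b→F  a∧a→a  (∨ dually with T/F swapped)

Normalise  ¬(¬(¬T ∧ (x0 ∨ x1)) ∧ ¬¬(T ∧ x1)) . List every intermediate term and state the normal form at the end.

  start: ¬(¬(¬T ∧ (x0 ∨ x1)) ∧ ¬¬(T ∧ x1))
  →1  ¬¬(¬T ∧ (x0 ∨ x1)) ∨ ¬¬¬(T ∧ x1)
  →2  (¬T ∧ (x0 ∨ x1)) ∨ ¬¬¬(T ∧ x1)
  →3  (F ∧ (x0 ∨ x1)) ∨ ¬¬¬(T ∧ x1)
  →4  F ∨ ¬¬¬(T ∧ x1)
  →5  ¬¬¬(T ∧ x1)
  →6  ¬(T ∧ x1)
  →7  ¬T ∨ ¬x1
  →8  F ∨ ¬x1
  →9  ¬x1

Answer: normal form = ¬x1  (in 9 steps)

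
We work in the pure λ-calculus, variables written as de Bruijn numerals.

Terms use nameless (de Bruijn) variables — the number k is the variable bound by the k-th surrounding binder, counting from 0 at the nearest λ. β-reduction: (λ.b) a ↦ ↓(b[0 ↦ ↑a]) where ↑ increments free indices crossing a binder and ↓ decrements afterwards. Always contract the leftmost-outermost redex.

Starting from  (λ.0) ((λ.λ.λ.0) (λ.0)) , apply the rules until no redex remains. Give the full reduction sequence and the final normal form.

Answer: normal form = λ.λ.0  (in 2 steps)

Reduction:
  start: (λ.0) ((λ.λ.λ.0) (λ.0))
  →1  (λ.λ.λ.0) (λ.0)
  →2  λ.λ.0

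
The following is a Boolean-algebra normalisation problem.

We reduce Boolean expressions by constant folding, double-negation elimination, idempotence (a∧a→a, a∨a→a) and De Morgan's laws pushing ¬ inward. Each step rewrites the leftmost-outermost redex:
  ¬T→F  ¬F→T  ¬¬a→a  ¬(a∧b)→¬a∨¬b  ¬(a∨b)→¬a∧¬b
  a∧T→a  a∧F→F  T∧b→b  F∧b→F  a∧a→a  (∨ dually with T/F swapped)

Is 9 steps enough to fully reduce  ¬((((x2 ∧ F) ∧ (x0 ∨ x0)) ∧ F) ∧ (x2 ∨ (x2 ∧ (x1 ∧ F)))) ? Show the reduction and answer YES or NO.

  start: ¬((((x2 ∧ F) ∧ (x0 ∨ x0)) ∧ F) ∧ (x2 ∨ (x2 ∧ (x1 ∧ F))))
  [1] ¬(((x2 ∧ F) ∧ (x0 ∨ x0)) ∧ F) ∨ ¬(x2 ∨ (x2 ∧ (x1 ∧ F)))
  [2] (¬((x2 ∧ F) ∧ (x0 ∨ x0)) ∨ ¬F) ∨ ¬(x2 ∨ (x2 ∧ (x1 ∧ F)))
  [3] ((¬(x2 ∧ F) ∨ ¬(x0 ∨ x0)) ∨ ¬F) ∨ ¬(x2 ∨ (x2 ∧ (x1 ∧ F)))
  [4] (((¬x2 ∨ ¬F) ∨ ¬(x0 ∨ x0)) ∨ ¬F) ∨ ¬(x2 ∨ (x2 ∧ (x1 ∧ F)))
  [5] (((¬x2 ∨ T) ∨ ¬(x0 ∨ x0)) ∨ ¬F) ∨ ¬(x2 ∨ (x2 ∧ (x1 ∧ F)))
  [6] ((T ∨ ¬(x0 ∨ x0)) ∨ ¬F) ∨ ¬(x2 ∨ (x2 ∧ (x1 ∧ F)))
  [7] (T ∨ ¬F) ∨ ¬(x2 ∨ (x2 ∧ (x1 ∧ F)))
  [8] T ∨ ¬(x2 ∨ (x2 ∧ (x1 ∧ F)))
  [9] T

Answer: YES — reaches normal form T in 9 ≤ 9 steps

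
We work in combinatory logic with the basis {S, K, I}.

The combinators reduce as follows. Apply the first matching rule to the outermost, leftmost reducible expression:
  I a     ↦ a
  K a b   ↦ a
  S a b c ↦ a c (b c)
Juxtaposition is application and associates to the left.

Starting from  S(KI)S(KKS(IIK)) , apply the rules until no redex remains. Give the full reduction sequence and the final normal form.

  start: S(KI)S(KKS(IIK))
  [1] KI(KKS(IIK))(S(KKS(IIK)))
  [2] I(S(KKS(IIK)))
  [3] S(KKS(IIK))
  [4] S(K(IIK))
  [5] S(K(IK))
  [6] S(KK)

Answer: normal form = S(KK)  (in 6 steps)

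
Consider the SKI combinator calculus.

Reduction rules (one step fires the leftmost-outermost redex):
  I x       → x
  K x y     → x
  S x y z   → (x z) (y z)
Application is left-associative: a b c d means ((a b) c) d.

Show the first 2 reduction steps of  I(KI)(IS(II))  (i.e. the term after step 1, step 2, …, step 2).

  start: I(KI)(IS(II))
  step 1: KI(IS(II))
  step 2: I

Answer: after 2 steps: I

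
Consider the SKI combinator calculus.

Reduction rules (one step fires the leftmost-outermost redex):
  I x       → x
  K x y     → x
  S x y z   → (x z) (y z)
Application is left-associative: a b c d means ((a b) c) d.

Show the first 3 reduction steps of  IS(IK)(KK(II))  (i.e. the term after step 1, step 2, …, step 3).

  start: IS(IK)(KK(II))
  step 1: S(IK)(KK(II))
  step 2: SK(KK(II))
  step 3: SKK

Answer: after 3 steps: SKK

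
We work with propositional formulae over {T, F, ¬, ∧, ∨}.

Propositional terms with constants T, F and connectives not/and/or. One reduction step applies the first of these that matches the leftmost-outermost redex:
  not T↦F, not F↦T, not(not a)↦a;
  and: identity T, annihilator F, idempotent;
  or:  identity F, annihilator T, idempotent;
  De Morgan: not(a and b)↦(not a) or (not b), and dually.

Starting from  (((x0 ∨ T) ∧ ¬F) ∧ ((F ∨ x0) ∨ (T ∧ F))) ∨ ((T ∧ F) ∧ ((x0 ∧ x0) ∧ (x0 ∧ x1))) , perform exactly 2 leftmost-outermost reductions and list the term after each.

Answer: after 2 steps: (¬F ∧ ((F ∨ x0) ∨ (T ∧ F))) ∨ ((T ∧ F) ∧ ((x0 ∧ x0) ∧ (x0 ∧ x1)))

Reduction:
  start: (((x0 ∨ T) ∧ ¬F) ∧ ((F ∨ x0) ∨ (T ∧ F))) ∨ ((T ∧ F) ∧ ((x0 ∧ x0) ∧ (x0 ∧ x1)))
  →1  ((T ∧ ¬F) ∧ ((F ∨ x0) ∨ (T ∧ F))) ∨ ((T ∧ F) ∧ ((x0 ∧ x0) ∧ (x0 ∧ x1)))
  →2  (¬F ∧ ((F ∨ x0) ∨ (T ∧ F))) ∨ ((T ∧ F) ∧ ((x0 ∧ x0) ∧ (x0 ∧ x1)))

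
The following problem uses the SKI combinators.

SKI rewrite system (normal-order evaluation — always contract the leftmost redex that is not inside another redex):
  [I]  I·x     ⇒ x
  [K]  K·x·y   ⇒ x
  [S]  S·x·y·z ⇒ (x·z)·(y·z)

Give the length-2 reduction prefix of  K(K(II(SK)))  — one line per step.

  start: K(K(II(SK)))
  step 1: K(K(I(SK)))
  step 2: K(K(SK))

Answer: after 2 steps: K(K(SK))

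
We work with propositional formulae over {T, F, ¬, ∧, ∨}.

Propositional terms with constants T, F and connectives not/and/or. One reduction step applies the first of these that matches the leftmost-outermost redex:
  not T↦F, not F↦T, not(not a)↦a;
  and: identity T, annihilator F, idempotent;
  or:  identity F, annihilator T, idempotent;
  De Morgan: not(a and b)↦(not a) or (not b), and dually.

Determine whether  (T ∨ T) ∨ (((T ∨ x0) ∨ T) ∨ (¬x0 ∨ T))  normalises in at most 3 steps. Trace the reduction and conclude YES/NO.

Answer: YES — reaches normal form T in 2 ≤ 3 steps

Derivation:
  start: (T ∨ T) ∨ (((T ∨ x0) ∨ T) ∨ (¬x0 ∨ T))
  [1] T ∨ (((T ∨ x0) ∨ T) ∨ (¬x0 ∨ T))
  [2] T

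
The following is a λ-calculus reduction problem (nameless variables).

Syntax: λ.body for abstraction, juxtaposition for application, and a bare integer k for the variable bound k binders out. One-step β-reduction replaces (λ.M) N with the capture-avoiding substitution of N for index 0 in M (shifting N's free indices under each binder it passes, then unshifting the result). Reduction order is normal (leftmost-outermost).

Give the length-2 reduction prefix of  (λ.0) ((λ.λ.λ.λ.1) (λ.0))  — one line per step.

Answer: after 2 steps: λ.λ.λ.1

Working:
  start: (λ.0) ((λ.λ.λ.λ.1) (λ.0))
  →1  (λ.λ.λ.λ.1) (λ.0)
  →2  λ.λ.λ.1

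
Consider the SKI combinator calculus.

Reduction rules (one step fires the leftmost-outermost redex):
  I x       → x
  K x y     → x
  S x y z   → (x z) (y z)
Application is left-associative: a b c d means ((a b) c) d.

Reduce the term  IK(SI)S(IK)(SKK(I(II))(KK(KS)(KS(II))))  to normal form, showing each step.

Answer: normal form = S  (in 12 steps)

Reduction:
  start: IK(SI)S(IK)(SKK(I(II))(KK(KS)(KS(II))))
  [1] K(SI)S(IK)(SKK(I(II))(KK(KS)(KS(II))))
  [2] SI(IK)(SKK(I(II))(KK(KS)(KS(II))))
  [3] I(SKK(I(II))(KK(KS)(KS(II))))(IK(SKK(I(II))(KK(KS)(KS(II)))))
  [4] SKK(I(II))(KK(KS)(KS(II)))(IK(SKK(I(II))(KK(KS)(KS(II)))))
  [5] K(I(II))(K(I(II)))(KK(KS)(KS(II)))(IK(SKK(I(II))(KK(KS)(KS(II)))))
  [6] I(II)(KK(KS)(KS(II)))(IK(SKK(I(II))(KK(KS)(KS(II)))))
  [7] II(KK(KS)(KS(II)))(IK(SKK(I(II))(KK(KS)(KS(II)))))
  [8] I(KK(KS)(KS(II)))(IK(SKK(I(II))(KK(KS)(KS(II)))))
  [9] KK(KS)(KS(II))(IK(SKK(I(II))(KK(KS)(KS(II)))))
  [10] K(KS(II))(IK(SKK(I(II))(KK(KS)(KS(II)))))
  [11] KS(II)
  [12] S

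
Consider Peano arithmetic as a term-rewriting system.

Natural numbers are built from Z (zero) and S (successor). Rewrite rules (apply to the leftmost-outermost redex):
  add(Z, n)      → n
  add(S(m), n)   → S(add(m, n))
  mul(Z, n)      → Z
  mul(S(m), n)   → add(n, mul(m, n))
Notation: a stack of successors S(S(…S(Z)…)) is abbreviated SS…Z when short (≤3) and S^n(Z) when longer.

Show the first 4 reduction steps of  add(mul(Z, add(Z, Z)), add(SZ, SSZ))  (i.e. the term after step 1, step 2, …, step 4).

  start: add(mul(Z, add(Z, Z)), add(SZ, SSZ))
  [1] add(Z, add(SZ, SSZ))
  [2] add(SZ, SSZ)
  [3] S(add(Z, SSZ))
  [4] SSSZ

Answer: after 4 steps: SSSZ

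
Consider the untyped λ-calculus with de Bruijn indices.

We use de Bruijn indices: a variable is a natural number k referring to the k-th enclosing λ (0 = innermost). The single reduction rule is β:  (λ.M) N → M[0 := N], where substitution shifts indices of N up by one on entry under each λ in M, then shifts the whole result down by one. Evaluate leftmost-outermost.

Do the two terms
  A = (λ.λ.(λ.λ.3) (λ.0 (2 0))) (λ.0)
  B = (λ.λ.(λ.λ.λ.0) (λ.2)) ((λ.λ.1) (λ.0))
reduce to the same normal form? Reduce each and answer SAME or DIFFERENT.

Answer: SAME — A ⇓ λ.λ.λ.0, B ⇓ λ.λ.λ.0

Derivation:
Term A:
  start: (λ.λ.(λ.λ.3) (λ.0 (2 0))) (λ.0)
  →1  λ.(λ.λ.λ.0) (λ.0 ((λ.0) 0))
  →2  λ.λ.λ.0

Term B:
  start: (λ.λ.(λ.λ.λ.0) (λ.2)) ((λ.λ.1) (λ.0))
  →1  λ.(λ.λ.λ.0) (λ.(λ.λ.1) (λ.0))
  →2  λ.λ.λ.0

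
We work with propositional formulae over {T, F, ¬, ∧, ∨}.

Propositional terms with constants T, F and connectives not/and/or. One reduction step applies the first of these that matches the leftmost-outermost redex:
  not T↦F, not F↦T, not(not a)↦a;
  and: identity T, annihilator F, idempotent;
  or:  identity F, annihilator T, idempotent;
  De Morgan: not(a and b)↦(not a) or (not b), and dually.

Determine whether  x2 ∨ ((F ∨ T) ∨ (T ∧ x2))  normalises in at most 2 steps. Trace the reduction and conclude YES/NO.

  start: x2 ∨ ((F ∨ T) ∨ (T ∧ x2))
  step 1: x2 ∨ (T ∨ (T ∧ x2))
  step 2: x2 ∨ T

Answer: NO — after 2 steps the term is x2 ∨ T, not yet normal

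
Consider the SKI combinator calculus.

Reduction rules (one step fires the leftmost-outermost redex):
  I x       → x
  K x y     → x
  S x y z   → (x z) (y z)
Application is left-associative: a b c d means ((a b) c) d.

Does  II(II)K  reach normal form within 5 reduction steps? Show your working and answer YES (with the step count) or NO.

Answer: YES — reaches normal form K in 4 ≤ 5 steps

Derivation:
  start: II(II)K
  →1  I(II)K
  →2  IIK
  →3  IK
  →4  K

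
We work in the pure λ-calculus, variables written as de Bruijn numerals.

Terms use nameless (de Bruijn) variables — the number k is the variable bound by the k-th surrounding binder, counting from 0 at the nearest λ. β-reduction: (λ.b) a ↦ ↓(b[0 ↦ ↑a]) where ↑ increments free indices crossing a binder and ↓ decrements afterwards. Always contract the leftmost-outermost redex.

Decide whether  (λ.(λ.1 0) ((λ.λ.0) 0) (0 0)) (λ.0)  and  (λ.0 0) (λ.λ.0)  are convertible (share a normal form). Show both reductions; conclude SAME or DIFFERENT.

Answer: SAME — A ⇓ λ.0, B ⇓ λ.0

Derivation:
Term A:
  start: (λ.(λ.1 0) ((λ.λ.0) 0) (0 0)) (λ.0)
  →1  (λ.(λ.0) 0) ((λ.λ.0) (λ.0)) ((λ.0) (λ.0))
  →2  (λ.0) ((λ.λ.0) (λ.0)) ((λ.0) (λ.0))
  →3  (λ.λ.0) (λ.0) ((λ.0) (λ.0))
  →4  (λ.0) ((λ.0) (λ.0))
  →5  (λ.0) (λ.0)
  →6  λ.0

Term B:
  start: (λ.0 0) (λ.λ.0)
  →1  (λ.λ.0) (λ.λ.0)
  →2  λ.0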